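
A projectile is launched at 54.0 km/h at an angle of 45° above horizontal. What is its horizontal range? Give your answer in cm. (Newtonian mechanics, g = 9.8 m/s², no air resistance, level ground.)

v₀ = 54.0 km/h × 0.2777777777777778 = 15.0 m/s
R = v₀² × sin(2θ) / g = 15.0² × sin(2 × 45°) / 9.8 = 225.0 × 1.0 / 9.8 = 22.9592 m
R = 22.9592 m / 0.01 = 2296 cm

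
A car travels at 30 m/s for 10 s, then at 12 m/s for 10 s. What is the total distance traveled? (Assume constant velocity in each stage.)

d₁ = v₁t₁ = 30 × 10 = 300 m
d₂ = v₂t₂ = 12 × 10 = 120 m
d_total = 300 + 120 = 420 m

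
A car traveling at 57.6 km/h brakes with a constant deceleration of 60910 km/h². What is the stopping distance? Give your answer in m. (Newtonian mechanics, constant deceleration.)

v₀ = 57.6 km/h × 0.2777777777777778 = 16.0 m/s
a = 60910 km/h² × 7.716049382716049e-05 = 4.69985 m/s²
d = v₀² / (2a) = 16.0² / (2 × 4.69985) = 256.0 / 9.3997 = 27.23 m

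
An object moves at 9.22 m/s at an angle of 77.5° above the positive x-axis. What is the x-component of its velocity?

vₓ = v cos(θ) = 9.22 × cos(77.5°) = 2.0 m/s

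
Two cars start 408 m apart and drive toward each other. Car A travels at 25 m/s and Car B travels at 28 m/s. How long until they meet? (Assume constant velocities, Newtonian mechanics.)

Combined speed: v_combined = 25 + 28 = 53 m/s
Time to meet: t = d/v_combined = 408/53 = 7.7 s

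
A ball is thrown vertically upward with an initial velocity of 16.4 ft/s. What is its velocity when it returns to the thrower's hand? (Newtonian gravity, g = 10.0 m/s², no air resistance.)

By conservation of energy (no air resistance), the ball returns to the throw height with the same speed as launch, but directed downward.
|v_ground| = v₀ = 16.4 ft/s
v_ground = 16.4 ft/s (downward)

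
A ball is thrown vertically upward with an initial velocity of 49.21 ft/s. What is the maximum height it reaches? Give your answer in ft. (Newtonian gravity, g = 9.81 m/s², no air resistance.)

v₀ = 49.21 ft/s × 0.3048 = 14.9992 m/s
h_max = v₀² / (2g) = 14.9992² / (2 × 9.81) = 224.976 / 19.62 = 11.4667 m
h_max = 11.4667 m / 0.3048 = 37.62 ft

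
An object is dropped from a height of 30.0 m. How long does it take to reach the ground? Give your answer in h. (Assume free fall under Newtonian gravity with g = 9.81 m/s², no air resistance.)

t = √(2h/g) = √(2 × 30.0 / 9.81) = 2.4731 s
t = 2.4731 s / 3600.0 = 0.000687 h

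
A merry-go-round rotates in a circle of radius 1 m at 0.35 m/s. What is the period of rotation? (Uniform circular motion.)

T = 2πr/v = 2π×1/0.35 = 17.95 s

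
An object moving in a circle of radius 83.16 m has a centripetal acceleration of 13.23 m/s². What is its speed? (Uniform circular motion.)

v = √(a_c × r) = √(13.23 × 83.16) = 33.17 m/s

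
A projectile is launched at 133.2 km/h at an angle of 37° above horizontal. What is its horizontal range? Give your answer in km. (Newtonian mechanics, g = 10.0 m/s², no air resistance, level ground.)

v₀ = 133.2 km/h × 0.2777777777777778 = 37.0 m/s
R = v₀² × sin(2θ) / g = 37.0² × sin(2 × 37°) / 10.0 = 1369.0 × 0.961262 / 10.0 = 131.597 m
R = 131.597 m / 1000.0 = 0.1316 km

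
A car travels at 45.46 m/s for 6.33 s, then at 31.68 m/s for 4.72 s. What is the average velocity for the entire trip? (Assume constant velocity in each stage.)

d₁ = v₁t₁ = 45.46 × 6.33 = 287.7618 m
d₂ = v₂t₂ = 31.68 × 4.72 = 149.5296 m
d_total = 437.2914 m, t_total = 11.05 s
v_avg = d_total/t_total = 437.2914/11.05 = 39.57 m/s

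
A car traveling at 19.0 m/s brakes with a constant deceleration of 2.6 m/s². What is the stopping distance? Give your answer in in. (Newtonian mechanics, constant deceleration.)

d = v₀² / (2a) = 19.0² / (2 × 2.6) = 361.0 / 5.2 = 69.4231 m
d = 69.4231 m / 0.0254 = 2733 in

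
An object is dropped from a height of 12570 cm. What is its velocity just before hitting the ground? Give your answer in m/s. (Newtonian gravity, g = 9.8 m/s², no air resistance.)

h = 12570 cm × 0.01 = 125.7 m
v = √(2gh) = √(2 × 9.8 × 125.7) = 49.64 m/s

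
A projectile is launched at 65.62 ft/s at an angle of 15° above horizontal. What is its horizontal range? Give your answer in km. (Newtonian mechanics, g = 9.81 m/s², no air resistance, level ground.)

v₀ = 65.62 ft/s × 0.3048 = 20.001 m/s
R = v₀² × sin(2θ) / g = 20.001² × sin(2 × 15°) / 9.81 = 400.04 × 0.5 / 9.81 = 20.3894 m
R = 20.3894 m / 1000.0 = 0.02039 km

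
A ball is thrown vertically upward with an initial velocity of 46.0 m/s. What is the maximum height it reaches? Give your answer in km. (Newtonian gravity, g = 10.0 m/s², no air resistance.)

h_max = v₀² / (2g) = 46.0² / (2 × 10.0) = 2116.0 / 20.0 = 105.8 m
h_max = 105.8 m / 1000.0 = 0.1058 km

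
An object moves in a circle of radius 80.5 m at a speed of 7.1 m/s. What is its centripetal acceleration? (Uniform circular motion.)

a_c = v²/r = 7.1²/80.5 = 50.41/80.5 = 0.63 m/s²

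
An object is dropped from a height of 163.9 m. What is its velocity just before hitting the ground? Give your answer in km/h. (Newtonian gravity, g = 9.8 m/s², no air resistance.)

v = √(2gh) = √(2 × 9.8 × 163.9) = 56.6784 m/s
v = 56.6784 m/s / 0.2777777777777778 = 204.0 km/h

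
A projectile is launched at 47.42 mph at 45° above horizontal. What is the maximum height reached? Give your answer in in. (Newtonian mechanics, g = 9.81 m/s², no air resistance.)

v₀ = 47.42 mph × 0.44704 = 21.1986 m/s
H = v₀² × sin²(θ) / (2g) = 21.1986² × sin(45°)² / (2 × 9.81) = 449.381 × 0.5 / 19.62 = 11.4521 m
H = 11.4521 m / 0.0254 = 450.9 in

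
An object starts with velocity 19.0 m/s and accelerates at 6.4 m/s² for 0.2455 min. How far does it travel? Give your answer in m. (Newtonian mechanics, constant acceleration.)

t = 0.2455 min × 60.0 = 14.73 s
d = v₀ × t + ½ × a × t² = 19.0 × 14.73 + 0.5 × 6.4 × 14.73² = 974.2 m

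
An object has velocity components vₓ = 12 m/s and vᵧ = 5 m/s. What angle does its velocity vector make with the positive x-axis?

θ = arctan(vᵧ/vₓ) = arctan(5/12) = 22.62°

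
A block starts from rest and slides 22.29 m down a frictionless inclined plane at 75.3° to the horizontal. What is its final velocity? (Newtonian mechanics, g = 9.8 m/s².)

a = g sin(θ) = 9.8 × sin(75.3°) = 9.4792 m/s²
v = √(2ad) = √(2 × 9.4792 × 22.29) = 20.56 m/s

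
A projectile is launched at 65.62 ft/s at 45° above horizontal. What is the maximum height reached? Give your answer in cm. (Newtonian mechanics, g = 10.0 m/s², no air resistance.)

v₀ = 65.62 ft/s × 0.3048 = 20.001 m/s
H = v₀² × sin²(θ) / (2g) = 20.001² × sin(45°)² / (2 × 10.0) = 400.04 × 0.5 / 20.0 = 10.001 m
H = 10.001 m / 0.01 = 1000 cm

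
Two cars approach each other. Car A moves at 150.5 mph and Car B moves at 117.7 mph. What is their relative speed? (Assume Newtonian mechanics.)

v_rel = v_A + v_B = 150.5 + 117.7 = 268.2 mph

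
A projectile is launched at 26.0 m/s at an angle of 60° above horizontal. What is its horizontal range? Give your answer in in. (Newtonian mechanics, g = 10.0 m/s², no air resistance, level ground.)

R = v₀² × sin(2θ) / g = 26.0² × sin(2 × 60°) / 10.0 = 676.0 × 0.866025 / 10.0 = 58.5433 m
R = 58.5433 m / 0.0254 = 2305 in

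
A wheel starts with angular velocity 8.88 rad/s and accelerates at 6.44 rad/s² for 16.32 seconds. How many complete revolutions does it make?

θ = ω₀t + ½αt² = 8.88×16.32 + ½×6.44×16.32² = 1002.544128 rad
Total revolutions = θ/(2π) = 1002.544128/(2π) = 159.56
Complete revolutions = ⌊159.56⌋ = 159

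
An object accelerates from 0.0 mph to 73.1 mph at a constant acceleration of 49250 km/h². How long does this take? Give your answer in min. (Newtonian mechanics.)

v₀ = 0.0 mph × 0.44704 = 0.0 m/s
v = 73.1 mph × 0.44704 = 32.6786 m/s
a = 49250 km/h² × 7.716049382716049e-05 = 3.80015 m/s²
t = (v - v₀) / a = (32.6786 - 0.0) / 3.80015 = 8.59929 s
t = 8.59929 s / 60.0 = 0.1433 min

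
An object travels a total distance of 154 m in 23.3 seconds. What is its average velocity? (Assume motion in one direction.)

v_avg = Δd / Δt = 154 / 23.3 = 6.61 m/s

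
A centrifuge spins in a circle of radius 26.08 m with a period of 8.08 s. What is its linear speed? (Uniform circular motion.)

v = 2πr/T = 2π×26.08/8.08 = 20.28 m/s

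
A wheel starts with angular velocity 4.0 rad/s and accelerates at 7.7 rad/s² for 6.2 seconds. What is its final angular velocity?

ω = ω₀ + αt = 4.0 + 7.7 × 6.2 = 51.74 rad/s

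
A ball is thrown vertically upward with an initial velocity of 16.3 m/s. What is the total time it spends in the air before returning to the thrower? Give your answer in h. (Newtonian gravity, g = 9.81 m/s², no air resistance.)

t_total = 2 × v₀ / g = 2 × 16.3 / 9.81 = 3.32314 s
t_total = 3.32314 s / 3600.0 = 0.0009231 h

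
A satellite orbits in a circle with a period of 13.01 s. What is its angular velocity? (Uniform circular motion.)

ω = 2π/T = 2π/13.01 = 0.483 rad/s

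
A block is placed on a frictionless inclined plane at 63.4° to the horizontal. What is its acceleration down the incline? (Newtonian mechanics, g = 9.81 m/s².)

a = g sin(θ) = 9.81 × sin(63.4°) = 9.81 × 0.8942 = 8.77 m/s²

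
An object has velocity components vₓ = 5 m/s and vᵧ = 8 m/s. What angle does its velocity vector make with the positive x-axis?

θ = arctan(vᵧ/vₓ) = arctan(8/5) = 57.99°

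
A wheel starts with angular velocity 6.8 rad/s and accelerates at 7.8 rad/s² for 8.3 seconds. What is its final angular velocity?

ω = ω₀ + αt = 6.8 + 7.8 × 8.3 = 71.54 rad/s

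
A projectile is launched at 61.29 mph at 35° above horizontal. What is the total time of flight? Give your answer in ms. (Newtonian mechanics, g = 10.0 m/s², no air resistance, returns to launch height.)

v₀ = 61.29 mph × 0.44704 = 27.3991 m/s
T = 2 × v₀ × sin(θ) / g = 2 × 27.3991 × sin(35°) / 10.0 = 2 × 27.3991 × 0.573576 / 10.0 = 3.14309 s
T = 3.14309 s / 0.001 = 3143 ms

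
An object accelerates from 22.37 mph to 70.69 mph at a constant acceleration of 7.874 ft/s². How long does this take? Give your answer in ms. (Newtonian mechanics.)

v₀ = 22.37 mph × 0.44704 = 10.0003 m/s
v = 70.69 mph × 0.44704 = 31.6013 m/s
a = 7.874 ft/s² × 0.3048 = 2.4 m/s²
t = (v - v₀) / a = (31.6013 - 10.0003) / 2.4 = 9.00042 s
t = 9.00042 s / 0.001 = 9000 ms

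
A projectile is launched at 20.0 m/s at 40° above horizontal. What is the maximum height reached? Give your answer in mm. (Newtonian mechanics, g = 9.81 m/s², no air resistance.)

H = v₀² × sin²(θ) / (2g) = 20.0² × sin(40°)² / (2 × 9.81) = 400.0 × 0.413176 / 19.62 = 8.42357 m
H = 8.42357 m / 0.001 = 8424 mm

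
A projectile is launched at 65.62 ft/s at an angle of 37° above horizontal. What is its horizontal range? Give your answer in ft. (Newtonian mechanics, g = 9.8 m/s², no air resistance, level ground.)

v₀ = 65.62 ft/s × 0.3048 = 20.001 m/s
R = v₀² × sin(2θ) / g = 20.001² × sin(2 × 37°) / 9.8 = 400.04 × 0.961262 / 9.8 = 39.2391 m
R = 39.2391 m / 0.3048 = 128.7 ft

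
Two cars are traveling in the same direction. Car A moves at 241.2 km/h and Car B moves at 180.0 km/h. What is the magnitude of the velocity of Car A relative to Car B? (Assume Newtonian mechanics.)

v_rel = |v_A - v_B| = |241.2 - 180.0| = 61.2 km/h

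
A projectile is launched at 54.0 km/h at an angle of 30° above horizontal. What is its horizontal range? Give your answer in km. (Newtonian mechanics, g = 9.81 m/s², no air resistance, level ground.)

v₀ = 54.0 km/h × 0.2777777777777778 = 15.0 m/s
R = v₀² × sin(2θ) / g = 15.0² × sin(2 × 30°) / 9.81 = 225.0 × 0.866025 / 9.81 = 19.863 m
R = 19.863 m / 1000.0 = 0.01986 km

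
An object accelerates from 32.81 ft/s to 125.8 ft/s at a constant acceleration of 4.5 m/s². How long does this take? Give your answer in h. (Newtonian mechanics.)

v₀ = 32.81 ft/s × 0.3048 = 10.0005 m/s
v = 125.8 ft/s × 0.3048 = 38.3438 m/s
t = (v - v₀) / a = (38.3438 - 10.0005) / 4.5 = 6.29851 s
t = 6.29851 s / 3600.0 = 0.00175 h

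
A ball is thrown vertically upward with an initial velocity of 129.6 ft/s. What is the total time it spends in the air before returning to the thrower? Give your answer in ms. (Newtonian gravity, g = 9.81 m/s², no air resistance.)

v₀ = 129.6 ft/s × 0.3048 = 39.5021 m/s
t_total = 2 × v₀ / g = 2 × 39.5021 / 9.81 = 8.05344 s
t_total = 8.05344 s / 0.001 = 8053 ms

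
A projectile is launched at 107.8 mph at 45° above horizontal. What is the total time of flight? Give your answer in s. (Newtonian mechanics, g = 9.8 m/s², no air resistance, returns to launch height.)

v₀ = 107.8 mph × 0.44704 = 48.1909 m/s
T = 2 × v₀ × sin(θ) / g = 2 × 48.1909 × sin(45°) / 9.8 = 2 × 48.1909 × 0.707107 / 9.8 = 6.954 s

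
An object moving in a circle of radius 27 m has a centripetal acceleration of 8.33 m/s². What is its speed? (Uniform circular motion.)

v = √(a_c × r) = √(8.33 × 27) = 15.0 m/s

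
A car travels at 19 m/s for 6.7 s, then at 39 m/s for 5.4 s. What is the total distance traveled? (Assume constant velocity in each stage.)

d₁ = v₁t₁ = 19 × 6.7 = 127.3 m
d₂ = v₂t₂ = 39 × 5.4 = 210.6 m
d_total = 127.3 + 210.6 = 337.9 m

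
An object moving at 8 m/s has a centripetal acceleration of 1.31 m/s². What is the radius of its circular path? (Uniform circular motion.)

r = v²/a_c = 8²/1.31 = 48.85 m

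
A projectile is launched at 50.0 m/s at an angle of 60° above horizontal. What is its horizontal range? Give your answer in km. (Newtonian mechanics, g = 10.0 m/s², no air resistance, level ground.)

R = v₀² × sin(2θ) / g = 50.0² × sin(2 × 60°) / 10.0 = 2500.0 × 0.866025 / 10.0 = 216.506 m
R = 216.506 m / 1000.0 = 0.2165 km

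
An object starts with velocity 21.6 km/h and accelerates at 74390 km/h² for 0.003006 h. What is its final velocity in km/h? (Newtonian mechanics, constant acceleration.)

v₀ = 21.6 km/h × 0.2777777777777778 = 6.0 m/s
a = 74390 km/h² × 7.716049382716049e-05 = 5.73997 m/s²
t = 0.003006 h × 3600.0 = 10.8216 s
v = v₀ + a × t = 6.0 + 5.73997 × 10.8216 = 68.1157 m/s
v = 68.1157 m/s / 0.2777777777777778 = 245.2 km/h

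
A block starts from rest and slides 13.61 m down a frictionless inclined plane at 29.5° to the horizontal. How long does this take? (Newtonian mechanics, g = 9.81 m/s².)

a = g sin(θ) = 9.81 × sin(29.5°) = 4.8307 m/s²
t = √(2d/a) = √(2 × 13.61 / 4.8307) = 2.37 s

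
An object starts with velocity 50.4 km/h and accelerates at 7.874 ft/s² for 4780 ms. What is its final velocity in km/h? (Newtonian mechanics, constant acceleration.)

v₀ = 50.4 km/h × 0.2777777777777778 = 14.0 m/s
a = 7.874 ft/s² × 0.3048 = 2.4 m/s²
t = 4780 ms × 0.001 = 4.78 s
v = v₀ + a × t = 14.0 + 2.4 × 4.78 = 25.472 m/s
v = 25.472 m/s / 0.2777777777777778 = 91.7 km/h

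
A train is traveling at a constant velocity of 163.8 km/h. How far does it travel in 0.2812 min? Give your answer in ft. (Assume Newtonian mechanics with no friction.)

v = 163.8 km/h × 0.2777777777777778 = 45.5 m/s
t = 0.2812 min × 60.0 = 16.872 s
d = v × t = 45.5 × 16.872 = 767.676 m
d = 767.676 m / 0.3048 = 2519 ft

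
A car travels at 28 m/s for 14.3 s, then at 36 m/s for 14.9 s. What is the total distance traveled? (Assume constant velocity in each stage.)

d₁ = v₁t₁ = 28 × 14.3 = 400.4 m
d₂ = v₂t₂ = 36 × 14.9 = 536.4 m
d_total = 400.4 + 536.4 = 936.8 m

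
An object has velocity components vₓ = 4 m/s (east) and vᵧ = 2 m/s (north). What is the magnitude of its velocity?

|v| = √(vₓ² + vᵧ²) = √(4² + 2²) = √(20) = 4.47 m/s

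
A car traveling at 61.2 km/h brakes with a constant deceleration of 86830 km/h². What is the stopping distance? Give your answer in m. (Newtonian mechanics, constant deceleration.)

v₀ = 61.2 km/h × 0.2777777777777778 = 17.0 m/s
a = 86830 km/h² × 7.716049382716049e-05 = 6.69985 m/s²
d = v₀² / (2a) = 17.0² / (2 × 6.69985) = 289.0 / 13.3997 = 21.57 m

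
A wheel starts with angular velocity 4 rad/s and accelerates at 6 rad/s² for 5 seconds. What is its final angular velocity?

ω = ω₀ + αt = 4 + 6 × 5 = 34 rad/s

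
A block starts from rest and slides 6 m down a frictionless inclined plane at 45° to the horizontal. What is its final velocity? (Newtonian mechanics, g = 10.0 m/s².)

a = g sin(θ) = 10.0 × sin(45°) = 7.0711 m/s²
v = √(2ad) = √(2 × 7.0711 × 6) = 9.21 m/s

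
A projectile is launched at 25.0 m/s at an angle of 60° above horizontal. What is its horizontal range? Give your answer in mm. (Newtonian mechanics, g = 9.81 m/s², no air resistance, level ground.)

R = v₀² × sin(2θ) / g = 25.0² × sin(2 × 60°) / 9.81 = 625.0 × 0.866025 / 9.81 = 55.1749 m
R = 55.1749 m / 0.001 = 55170 mm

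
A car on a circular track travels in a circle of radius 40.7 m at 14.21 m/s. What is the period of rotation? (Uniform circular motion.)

T = 2πr/v = 2π×40.7/14.21 = 18.0 s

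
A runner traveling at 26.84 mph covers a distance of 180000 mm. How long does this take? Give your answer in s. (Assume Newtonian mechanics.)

d = 180000 mm × 0.001 = 180.0 m
v = 26.84 mph × 0.44704 = 11.9986 m/s
t = d / v = 180.0 / 11.9986 = 15.0 s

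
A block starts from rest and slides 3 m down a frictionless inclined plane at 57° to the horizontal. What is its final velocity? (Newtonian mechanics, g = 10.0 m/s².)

a = g sin(θ) = 10.0 × sin(57°) = 8.3867 m/s²
v = √(2ad) = √(2 × 8.3867 × 3) = 7.09 m/s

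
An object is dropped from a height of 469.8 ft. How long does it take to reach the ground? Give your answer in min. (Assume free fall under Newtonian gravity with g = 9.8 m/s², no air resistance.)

h = 469.8 ft × 0.3048 = 143.195 m
t = √(2h/g) = √(2 × 143.195 / 9.8) = 5.40587 s
t = 5.40587 s / 60.0 = 0.0901 min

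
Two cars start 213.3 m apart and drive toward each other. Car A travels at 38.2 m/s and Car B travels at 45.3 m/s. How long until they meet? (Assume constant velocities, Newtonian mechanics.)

Combined speed: v_combined = 38.2 + 45.3 = 83.5 m/s
Time to meet: t = d/v_combined = 213.3/83.5 = 2.55 s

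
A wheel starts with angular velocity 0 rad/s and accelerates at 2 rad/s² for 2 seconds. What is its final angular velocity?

ω = ω₀ + αt = 0 + 2 × 2 = 4 rad/s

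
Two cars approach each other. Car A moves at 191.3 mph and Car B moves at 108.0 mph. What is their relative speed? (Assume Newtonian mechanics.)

v_rel = v_A + v_B = 191.3 + 108.0 = 299.3 mph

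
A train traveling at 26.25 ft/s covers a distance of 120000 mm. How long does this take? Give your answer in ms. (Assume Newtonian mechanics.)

d = 120000 mm × 0.001 = 120.0 m
v = 26.25 ft/s × 0.3048 = 8.001 m/s
t = d / v = 120.0 / 8.001 = 14.9981 s
t = 14.9981 s / 0.001 = 15000 ms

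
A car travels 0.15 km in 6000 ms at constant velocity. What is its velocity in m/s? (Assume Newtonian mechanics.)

d = 0.15 km × 1000.0 = 150.0 m
t = 6000 ms × 0.001 = 6.0 s
v = d / t = 150.0 / 6.0 = 25.0 m/s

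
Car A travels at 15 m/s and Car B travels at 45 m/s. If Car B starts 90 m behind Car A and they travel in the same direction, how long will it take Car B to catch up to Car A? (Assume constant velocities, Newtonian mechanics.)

Relative speed: v_rel = 45 - 15 = 30 m/s
Time to catch: t = d₀/v_rel = 90/30 = 3.0 s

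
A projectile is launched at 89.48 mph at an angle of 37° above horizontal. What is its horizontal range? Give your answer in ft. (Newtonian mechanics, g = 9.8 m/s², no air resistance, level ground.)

v₀ = 89.48 mph × 0.44704 = 40.0011 m/s
R = v₀² × sin(2θ) / g = 40.0011² × sin(2 × 37°) / 9.8 = 1600.09 × 0.961262 / 9.8 = 156.95 m
R = 156.95 m / 0.3048 = 514.9 ft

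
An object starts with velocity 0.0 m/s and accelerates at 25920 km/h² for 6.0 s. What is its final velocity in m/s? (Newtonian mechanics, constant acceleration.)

a = 25920 km/h² × 7.716049382716049e-05 = 2.0 m/s²
v = v₀ + a × t = 0.0 + 2.0 × 6.0 = 12.0 m/s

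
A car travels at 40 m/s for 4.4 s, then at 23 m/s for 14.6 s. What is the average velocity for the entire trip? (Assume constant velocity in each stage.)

d₁ = v₁t₁ = 40 × 4.4 = 176.0 m
d₂ = v₂t₂ = 23 × 14.6 = 335.8 m
d_total = 511.8 m, t_total = 19.0 s
v_avg = d_total/t_total = 511.8/19.0 = 26.94 m/s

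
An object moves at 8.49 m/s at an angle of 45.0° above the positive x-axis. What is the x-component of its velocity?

vₓ = v cos(θ) = 8.49 × cos(45.0°) = 6.0 m/s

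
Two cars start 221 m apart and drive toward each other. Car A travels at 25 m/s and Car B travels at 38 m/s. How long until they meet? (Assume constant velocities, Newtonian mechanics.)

Combined speed: v_combined = 25 + 38 = 63 m/s
Time to meet: t = d/v_combined = 221/63 = 3.51 s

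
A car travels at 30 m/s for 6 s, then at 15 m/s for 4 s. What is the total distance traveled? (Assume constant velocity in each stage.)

d₁ = v₁t₁ = 30 × 6 = 180 m
d₂ = v₂t₂ = 15 × 4 = 60 m
d_total = 180 + 60 = 240 m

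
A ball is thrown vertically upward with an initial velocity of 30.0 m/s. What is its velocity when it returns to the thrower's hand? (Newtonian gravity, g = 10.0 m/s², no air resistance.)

By conservation of energy (no air resistance), the ball returns to the throw height with the same speed as launch, but directed downward.
|v_ground| = v₀ = 30.0 m/s
v_ground = 30.0 m/s (downward)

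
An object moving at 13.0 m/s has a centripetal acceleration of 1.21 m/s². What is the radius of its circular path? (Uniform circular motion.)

r = v²/a_c = 13.0²/1.21 = 139.67 m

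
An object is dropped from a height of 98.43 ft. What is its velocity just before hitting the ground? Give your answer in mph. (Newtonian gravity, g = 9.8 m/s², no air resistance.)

h = 98.43 ft × 0.3048 = 30.0015 m
v = √(2gh) = √(2 × 9.8 × 30.0015) = 24.2493 m/s
v = 24.2493 m/s / 0.44704 = 54.24 mph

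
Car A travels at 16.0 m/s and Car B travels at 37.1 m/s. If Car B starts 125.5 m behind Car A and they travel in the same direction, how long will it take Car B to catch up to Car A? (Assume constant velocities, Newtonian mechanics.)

Relative speed: v_rel = 37.1 - 16.0 = 21.1 m/s
Time to catch: t = d₀/v_rel = 125.5/21.1 = 5.95 s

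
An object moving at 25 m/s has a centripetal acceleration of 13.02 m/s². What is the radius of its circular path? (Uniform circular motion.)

r = v²/a_c = 25²/13.02 = 48.0 m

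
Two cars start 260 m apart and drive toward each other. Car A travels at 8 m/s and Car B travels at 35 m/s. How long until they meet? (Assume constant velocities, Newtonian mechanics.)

Combined speed: v_combined = 8 + 35 = 43 m/s
Time to meet: t = d/v_combined = 260/43 = 6.05 s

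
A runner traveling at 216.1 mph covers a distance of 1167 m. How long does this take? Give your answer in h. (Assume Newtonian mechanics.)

v = 216.1 mph × 0.44704 = 96.6053 m/s
t = d / v = 1167 / 96.6053 = 12.0801 s
t = 12.0801 s / 3600.0 = 0.003356 h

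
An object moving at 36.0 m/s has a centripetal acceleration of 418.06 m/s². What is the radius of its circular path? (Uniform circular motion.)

r = v²/a_c = 36.0²/418.06 = 3.1 m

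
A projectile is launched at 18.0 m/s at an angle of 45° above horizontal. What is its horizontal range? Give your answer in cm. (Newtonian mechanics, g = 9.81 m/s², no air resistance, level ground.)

R = v₀² × sin(2θ) / g = 18.0² × sin(2 × 45°) / 9.81 = 324.0 × 1.0 / 9.81 = 33.0275 m
R = 33.0275 m / 0.01 = 3303 cm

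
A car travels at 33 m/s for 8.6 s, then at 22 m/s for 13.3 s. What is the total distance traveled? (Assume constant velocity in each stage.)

d₁ = v₁t₁ = 33 × 8.6 = 283.8 m
d₂ = v₂t₂ = 22 × 13.3 = 292.6 m
d_total = 283.8 + 292.6 = 576.4 m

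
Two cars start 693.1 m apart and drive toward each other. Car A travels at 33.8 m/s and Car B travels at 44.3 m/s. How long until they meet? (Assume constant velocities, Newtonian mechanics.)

Combined speed: v_combined = 33.8 + 44.3 = 78.1 m/s
Time to meet: t = d/v_combined = 693.1/78.1 = 8.87 s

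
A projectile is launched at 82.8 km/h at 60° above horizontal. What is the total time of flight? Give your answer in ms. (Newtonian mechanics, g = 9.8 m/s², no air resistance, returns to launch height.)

v₀ = 82.8 km/h × 0.2777777777777778 = 23.0 m/s
T = 2 × v₀ × sin(θ) / g = 2 × 23.0 × sin(60°) / 9.8 = 2 × 23.0 × 0.866025 / 9.8 = 4.06502 s
T = 4.06502 s / 0.001 = 4065 ms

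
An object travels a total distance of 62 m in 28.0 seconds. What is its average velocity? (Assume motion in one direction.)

v_avg = Δd / Δt = 62 / 28.0 = 2.21 m/s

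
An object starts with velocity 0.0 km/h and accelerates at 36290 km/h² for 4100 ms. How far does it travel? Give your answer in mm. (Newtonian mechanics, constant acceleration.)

v₀ = 0.0 km/h × 0.2777777777777778 = 0.0 m/s
a = 36290 km/h² × 7.716049382716049e-05 = 2.80015 m/s²
t = 4100 ms × 0.001 = 4.1 s
d = v₀ × t + ½ × a × t² = 0.0 × 4.1 + 0.5 × 2.80015 × 4.1² = 23.5353 m
d = 23.5353 m / 0.001 = 23540 mm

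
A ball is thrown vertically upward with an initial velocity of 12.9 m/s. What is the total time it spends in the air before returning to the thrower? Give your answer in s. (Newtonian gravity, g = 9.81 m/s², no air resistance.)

t_total = 2 × v₀ / g = 2 × 12.9 / 9.81 = 2.63 s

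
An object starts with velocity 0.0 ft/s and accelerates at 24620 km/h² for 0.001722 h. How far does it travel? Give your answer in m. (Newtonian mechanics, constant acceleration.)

v₀ = 0.0 ft/s × 0.3048 = 0.0 m/s
a = 24620 km/h² × 7.716049382716049e-05 = 1.89969 m/s²
t = 0.001722 h × 3600.0 = 6.1992 s
d = v₀ × t + ½ × a × t² = 0.0 × 6.1992 + 0.5 × 1.89969 × 6.1992² = 36.5 m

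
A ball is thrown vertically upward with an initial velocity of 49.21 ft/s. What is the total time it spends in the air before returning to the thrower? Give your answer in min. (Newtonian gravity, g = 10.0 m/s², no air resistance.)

v₀ = 49.21 ft/s × 0.3048 = 14.9992 m/s
t_total = 2 × v₀ / g = 2 × 14.9992 / 10.0 = 2.99984 s
t_total = 2.99984 s / 60.0 = 0.05 min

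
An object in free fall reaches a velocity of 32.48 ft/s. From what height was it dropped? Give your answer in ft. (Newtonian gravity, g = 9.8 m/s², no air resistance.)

v = 32.48 ft/s × 0.3048 = 9.8999 m/s
h = v² / (2g) = 9.8999² / (2 × 9.8) = 5.00041 m
h = 5.00041 m / 0.3048 = 16.41 ft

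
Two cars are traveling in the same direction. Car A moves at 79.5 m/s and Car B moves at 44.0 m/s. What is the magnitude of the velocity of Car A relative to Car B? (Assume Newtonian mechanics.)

v_rel = |v_A - v_B| = |79.5 - 44.0| = 35.5 m/s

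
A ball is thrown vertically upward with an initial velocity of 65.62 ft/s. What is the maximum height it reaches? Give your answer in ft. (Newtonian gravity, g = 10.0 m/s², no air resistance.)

v₀ = 65.62 ft/s × 0.3048 = 20.001 m/s
h_max = v₀² / (2g) = 20.001² / (2 × 10.0) = 400.04 / 20.0 = 20.002 m
h_max = 20.002 m / 0.3048 = 65.62 ft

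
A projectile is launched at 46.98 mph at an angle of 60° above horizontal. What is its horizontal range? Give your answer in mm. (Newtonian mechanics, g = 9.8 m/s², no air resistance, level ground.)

v₀ = 46.98 mph × 0.44704 = 21.0019 m/s
R = v₀² × sin(2θ) / g = 21.0019² × sin(2 × 60°) / 9.8 = 441.08 × 0.866025 / 9.8 = 38.9782 m
R = 38.9782 m / 0.001 = 38980 mm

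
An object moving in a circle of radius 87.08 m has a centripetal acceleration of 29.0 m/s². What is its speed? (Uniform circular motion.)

v = √(a_c × r) = √(29.0 × 87.08) = 50.25 m/s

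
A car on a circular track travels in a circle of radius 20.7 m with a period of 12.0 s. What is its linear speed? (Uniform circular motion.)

v = 2πr/T = 2π×20.7/12.0 = 10.84 m/s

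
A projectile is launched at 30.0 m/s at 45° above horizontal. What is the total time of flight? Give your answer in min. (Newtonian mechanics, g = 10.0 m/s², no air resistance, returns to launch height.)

T = 2 × v₀ × sin(θ) / g = 2 × 30.0 × sin(45°) / 10.0 = 2 × 30.0 × 0.707107 / 10.0 = 4.24264 s
T = 4.24264 s / 60.0 = 0.07071 min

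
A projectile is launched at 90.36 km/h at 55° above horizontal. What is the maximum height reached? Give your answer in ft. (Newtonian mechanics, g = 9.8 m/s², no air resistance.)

v₀ = 90.36 km/h × 0.2777777777777778 = 25.1 m/s
H = v₀² × sin²(θ) / (2g) = 25.1² × sin(55°)² / (2 × 9.8) = 630.01 × 0.67101 / 19.6 = 21.5685 m
H = 21.5685 m / 0.3048 = 70.76 ft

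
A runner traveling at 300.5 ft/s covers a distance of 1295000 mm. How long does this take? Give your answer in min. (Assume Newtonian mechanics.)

d = 1295000 mm × 0.001 = 1295.0 m
v = 300.5 ft/s × 0.3048 = 91.5924 m/s
t = d / v = 1295.0 / 91.5924 = 14.1387 s
t = 14.1387 s / 60.0 = 0.2356 min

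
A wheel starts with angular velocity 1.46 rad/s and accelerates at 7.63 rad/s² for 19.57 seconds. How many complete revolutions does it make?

θ = ω₀t + ½αt² = 1.46×19.57 + ½×7.63×19.57² = 1489.6595935 rad
Total revolutions = θ/(2π) = 1489.6595935/(2π) = 237.09
Complete revolutions = ⌊237.09⌋ = 237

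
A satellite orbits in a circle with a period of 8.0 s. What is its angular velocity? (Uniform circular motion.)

ω = 2π/T = 2π/8.0 = 0.7854 rad/s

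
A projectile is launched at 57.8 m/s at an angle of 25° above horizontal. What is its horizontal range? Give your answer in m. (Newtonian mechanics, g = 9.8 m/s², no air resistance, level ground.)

R = v₀² × sin(2θ) / g = 57.8² × sin(2 × 25°) / 9.8 = 3340.84 × 0.766044 / 9.8 = 261.1 m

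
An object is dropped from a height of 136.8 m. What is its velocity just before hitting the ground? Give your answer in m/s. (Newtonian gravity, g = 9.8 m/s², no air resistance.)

v = √(2gh) = √(2 × 9.8 × 136.8) = 51.78 m/s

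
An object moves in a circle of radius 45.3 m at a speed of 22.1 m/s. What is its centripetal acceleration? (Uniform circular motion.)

a_c = v²/r = 22.1²/45.3 = 488.41/45.3 = 10.78 m/s²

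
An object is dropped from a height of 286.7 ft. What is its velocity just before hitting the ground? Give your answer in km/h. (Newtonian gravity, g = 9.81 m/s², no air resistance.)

h = 286.7 ft × 0.3048 = 87.3862 m
v = √(2gh) = √(2 × 9.81 × 87.3862) = 41.4067 m/s
v = 41.4067 m/s / 0.2777777777777778 = 149.1 km/h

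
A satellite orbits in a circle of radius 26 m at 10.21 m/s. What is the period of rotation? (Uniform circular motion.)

T = 2πr/v = 2π×26/10.21 = 16.0 s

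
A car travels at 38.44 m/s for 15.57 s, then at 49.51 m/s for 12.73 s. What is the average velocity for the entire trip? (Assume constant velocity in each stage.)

d₁ = v₁t₁ = 38.44 × 15.57 = 598.5108 m
d₂ = v₂t₂ = 49.51 × 12.73 = 630.2623 m
d_total = 1228.7731 m, t_total = 28.3 s
v_avg = d_total/t_total = 1228.7731/28.3 = 43.42 m/s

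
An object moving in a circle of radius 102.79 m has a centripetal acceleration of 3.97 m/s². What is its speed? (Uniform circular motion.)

v = √(a_c × r) = √(3.97 × 102.79) = 20.2 m/s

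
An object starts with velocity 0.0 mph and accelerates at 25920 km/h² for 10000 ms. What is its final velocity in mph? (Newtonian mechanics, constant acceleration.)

v₀ = 0.0 mph × 0.44704 = 0.0 m/s
a = 25920 km/h² × 7.716049382716049e-05 = 2.0 m/s²
t = 10000 ms × 0.001 = 10.0 s
v = v₀ + a × t = 0.0 + 2.0 × 10.0 = 20.0 m/s
v = 20.0 m/s / 0.44704 = 44.74 mph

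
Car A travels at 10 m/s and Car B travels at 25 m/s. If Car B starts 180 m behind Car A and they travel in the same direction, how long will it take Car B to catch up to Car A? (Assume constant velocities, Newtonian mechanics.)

Relative speed: v_rel = 25 - 10 = 15 m/s
Time to catch: t = d₀/v_rel = 180/15 = 12.0 s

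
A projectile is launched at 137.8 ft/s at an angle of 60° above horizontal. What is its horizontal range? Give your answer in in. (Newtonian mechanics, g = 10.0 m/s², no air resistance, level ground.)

v₀ = 137.8 ft/s × 0.3048 = 42.0014 m/s
R = v₀² × sin(2θ) / g = 42.0014² × sin(2 × 60°) / 10.0 = 1764.12 × 0.866025 / 10.0 = 152.777 m
R = 152.777 m / 0.0254 = 6015 in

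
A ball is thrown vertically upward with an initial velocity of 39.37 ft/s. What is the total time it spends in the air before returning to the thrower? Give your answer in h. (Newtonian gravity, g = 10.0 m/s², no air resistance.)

v₀ = 39.37 ft/s × 0.3048 = 12.0 m/s
t_total = 2 × v₀ / g = 2 × 12.0 / 10.0 = 2.4 s
t_total = 2.4 s / 3600.0 = 0.0006667 h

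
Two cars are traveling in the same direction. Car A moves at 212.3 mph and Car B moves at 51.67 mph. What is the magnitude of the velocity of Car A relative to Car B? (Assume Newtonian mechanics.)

v_rel = |v_A - v_B| = |212.3 - 51.67| = 160.63 mph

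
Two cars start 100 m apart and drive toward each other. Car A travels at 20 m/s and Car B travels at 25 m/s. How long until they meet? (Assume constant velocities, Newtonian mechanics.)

Combined speed: v_combined = 20 + 25 = 45 m/s
Time to meet: t = d/v_combined = 100/45 = 2.22 s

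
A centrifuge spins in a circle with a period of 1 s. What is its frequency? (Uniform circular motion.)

f = 1/T = 1/1 = 1.0 Hz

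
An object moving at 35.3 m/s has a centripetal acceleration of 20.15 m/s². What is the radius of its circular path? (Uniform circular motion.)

r = v²/a_c = 35.3²/20.15 = 61.84 m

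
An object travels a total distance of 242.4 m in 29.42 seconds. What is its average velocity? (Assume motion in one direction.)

v_avg = Δd / Δt = 242.4 / 29.42 = 8.24 m/s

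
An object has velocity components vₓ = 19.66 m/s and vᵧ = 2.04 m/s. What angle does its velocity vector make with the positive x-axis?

θ = arctan(vᵧ/vₓ) = arctan(2.04/19.66) = 5.92°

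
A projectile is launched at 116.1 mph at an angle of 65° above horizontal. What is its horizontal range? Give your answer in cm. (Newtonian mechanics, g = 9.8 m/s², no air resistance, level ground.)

v₀ = 116.1 mph × 0.44704 = 51.9013 m/s
R = v₀² × sin(2θ) / g = 51.9013² × sin(2 × 65°) / 9.8 = 2693.74 × 0.766044 / 9.8 = 210.564 m
R = 210.564 m / 0.01 = 21060 cm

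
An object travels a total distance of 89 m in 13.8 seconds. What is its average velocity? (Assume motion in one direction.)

v_avg = Δd / Δt = 89 / 13.8 = 6.45 m/s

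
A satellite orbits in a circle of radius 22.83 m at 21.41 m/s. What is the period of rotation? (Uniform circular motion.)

T = 2πr/v = 2π×22.83/21.41 = 6.7 s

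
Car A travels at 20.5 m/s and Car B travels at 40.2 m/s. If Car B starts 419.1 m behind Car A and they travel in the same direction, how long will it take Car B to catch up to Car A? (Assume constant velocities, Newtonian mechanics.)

Relative speed: v_rel = 40.2 - 20.5 = 19.7 m/s
Time to catch: t = d₀/v_rel = 419.1/19.7 = 21.27 s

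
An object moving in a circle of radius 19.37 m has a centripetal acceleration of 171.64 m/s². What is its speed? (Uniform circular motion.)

v = √(a_c × r) = √(171.64 × 19.37) = 57.66 m/s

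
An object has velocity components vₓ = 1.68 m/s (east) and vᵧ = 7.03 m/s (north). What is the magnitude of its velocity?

|v| = √(vₓ² + vᵧ²) = √(1.68² + 7.03²) = √(52.2433) = 7.23 m/s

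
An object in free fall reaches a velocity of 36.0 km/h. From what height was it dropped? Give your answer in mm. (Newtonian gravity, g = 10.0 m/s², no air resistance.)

v = 36.0 km/h × 0.2777777777777778 = 10.0 m/s
h = v² / (2g) = 10.0² / (2 × 10.0) = 5.0 m
h = 5.0 m / 0.001 = 5000 mm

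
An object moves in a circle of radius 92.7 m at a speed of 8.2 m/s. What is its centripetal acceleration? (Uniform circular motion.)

a_c = v²/r = 8.2²/92.7 = 67.24/92.7 = 0.73 m/s²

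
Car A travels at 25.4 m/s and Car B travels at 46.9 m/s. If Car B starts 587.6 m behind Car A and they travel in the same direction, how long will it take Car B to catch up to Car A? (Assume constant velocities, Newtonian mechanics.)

Relative speed: v_rel = 46.9 - 25.4 = 21.5 m/s
Time to catch: t = d₀/v_rel = 587.6/21.5 = 27.33 s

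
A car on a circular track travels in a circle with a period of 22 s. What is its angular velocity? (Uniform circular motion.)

ω = 2π/T = 2π/22 = 0.2856 rad/s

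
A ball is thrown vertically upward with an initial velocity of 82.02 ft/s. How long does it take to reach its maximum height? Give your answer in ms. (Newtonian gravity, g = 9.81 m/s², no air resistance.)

v₀ = 82.02 ft/s × 0.3048 = 24.9997 m/s
t_up = v₀ / g = 24.9997 / 9.81 = 2.54839 s
t_up = 2.54839 s / 0.001 = 2548 ms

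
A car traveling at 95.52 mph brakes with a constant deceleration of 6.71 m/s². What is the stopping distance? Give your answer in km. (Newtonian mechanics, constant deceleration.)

v₀ = 95.52 mph × 0.44704 = 42.7013 m/s
d = v₀² / (2a) = 42.7013² / (2 × 6.71) = 1823.4 / 13.42 = 135.872 m
d = 135.872 m / 1000.0 = 0.1359 km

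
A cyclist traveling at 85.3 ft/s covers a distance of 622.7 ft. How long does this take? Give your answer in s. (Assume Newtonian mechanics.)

d = 622.7 ft × 0.3048 = 189.799 m
v = 85.3 ft/s × 0.3048 = 25.9994 m/s
t = d / v = 189.799 / 25.9994 = 7.3 s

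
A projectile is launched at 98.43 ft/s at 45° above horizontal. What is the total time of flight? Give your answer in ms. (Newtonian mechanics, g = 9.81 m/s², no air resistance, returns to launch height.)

v₀ = 98.43 ft/s × 0.3048 = 30.0015 m/s
T = 2 × v₀ × sin(θ) / g = 2 × 30.0015 × sin(45°) / 9.81 = 2 × 30.0015 × 0.707107 / 9.81 = 4.32503 s
T = 4.32503 s / 0.001 = 4325 ms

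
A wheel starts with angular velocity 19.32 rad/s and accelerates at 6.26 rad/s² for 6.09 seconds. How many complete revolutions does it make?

θ = ω₀t + ½αt² = 19.32×6.09 + ½×6.26×6.09² = 233.744553 rad
Total revolutions = θ/(2π) = 233.744553/(2π) = 37.2
Complete revolutions = ⌊37.2⌋ = 37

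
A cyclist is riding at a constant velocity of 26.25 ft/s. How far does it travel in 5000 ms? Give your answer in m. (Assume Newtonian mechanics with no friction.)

v = 26.25 ft/s × 0.3048 = 8.001 m/s
t = 5000 ms × 0.001 = 5.0 s
d = v × t = 8.001 × 5.0 = 40.0 m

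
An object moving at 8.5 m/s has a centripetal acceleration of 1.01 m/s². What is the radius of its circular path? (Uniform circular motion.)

r = v²/a_c = 8.5²/1.01 = 71.53 m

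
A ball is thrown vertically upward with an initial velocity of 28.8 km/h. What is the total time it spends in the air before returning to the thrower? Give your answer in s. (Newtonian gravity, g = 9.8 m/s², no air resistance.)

v₀ = 28.8 km/h × 0.2777777777777778 = 8.0 m/s
t_total = 2 × v₀ / g = 2 × 8.0 / 9.8 = 1.633 s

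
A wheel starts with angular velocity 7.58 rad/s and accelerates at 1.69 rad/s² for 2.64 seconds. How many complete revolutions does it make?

θ = ω₀t + ½αt² = 7.58×2.64 + ½×1.69×2.64² = 25.900512 rad
Total revolutions = θ/(2π) = 25.900512/(2π) = 4.12
Complete revolutions = ⌊4.12⌋ = 4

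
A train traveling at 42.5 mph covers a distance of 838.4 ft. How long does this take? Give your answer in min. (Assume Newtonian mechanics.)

d = 838.4 ft × 0.3048 = 255.544 m
v = 42.5 mph × 0.44704 = 18.9992 m/s
t = d / v = 255.544 / 18.9992 = 13.4503 s
t = 13.4503 s / 60.0 = 0.2242 min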